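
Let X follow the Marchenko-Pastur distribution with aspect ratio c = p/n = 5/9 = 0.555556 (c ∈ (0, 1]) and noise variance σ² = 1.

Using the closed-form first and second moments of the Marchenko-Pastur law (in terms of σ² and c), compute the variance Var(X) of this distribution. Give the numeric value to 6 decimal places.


Recall the MP moments m_1 = E[X] = σ² and m_2 = E[X²] = σ⁴ (1 + c).
m_1 = E[X] = σ² = 1, so m_1² = 1.
m_2 = E[X²] = σ⁴ (1 + c) = 1 · (1 + 0.555556) = 1 · 1.555556 = 1.555556.
(Note m_2 − m_1² simplifies to c · σ⁴ = 0.555556 · 1.)

Var(X) = m_2 − m_1² = 1.555556 − 1 = 0.555556.


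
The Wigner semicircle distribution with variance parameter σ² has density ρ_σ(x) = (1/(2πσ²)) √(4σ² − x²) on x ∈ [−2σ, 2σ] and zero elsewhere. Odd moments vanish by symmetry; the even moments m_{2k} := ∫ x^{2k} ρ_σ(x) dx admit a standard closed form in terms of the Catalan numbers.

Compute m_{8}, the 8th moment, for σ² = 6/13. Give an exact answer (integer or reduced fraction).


By the scaled semicircle moment identity, m_{2k} = σ^{2k} · C_k with k = 4.
C_4 = (1/(k+1)) · C(2k, k) = (1/5) · C(8, 4) = (1/5) · 70 = 14.
σ^{2k} = (σ²)^k = (6/13)^4 = 1296/28561.

Therefore m_{8} = σ^{8} · C_4 = (1296/28561) · 14 = 18144/28561.


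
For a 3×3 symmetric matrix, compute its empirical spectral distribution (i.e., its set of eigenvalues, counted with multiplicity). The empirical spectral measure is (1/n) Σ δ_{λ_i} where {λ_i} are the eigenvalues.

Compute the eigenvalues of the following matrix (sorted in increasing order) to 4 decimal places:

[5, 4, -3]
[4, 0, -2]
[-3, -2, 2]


Since M is real symmetric, all three eigenvalues are real; they are the roots of det(λI − M) = λ³ − (tr M) λ² + s λ − det M, where s is the sum of the principal 2×2 minors.
tr M = 5 + 0 + 2 = 7.
s = (5·0 − 4²) + (5·2 − (-3)²) + (0·2 − (-2)²) = -16 + 1 + (-4) = -19.
det M (expand along row 1) = 5·(-4) − 4·2 + (-3)·(-8) = -4.
Characteristic polynomial: λ³ − 7λ² − 19λ + 4 = 0.
Substitute λ = y + (tr M)/3 = y + 2.333333 to remove the quadratic term: y³ + p·y + q = 0 with p = s − (tr M)²/3 = -35.333333 and q = −2(tr M)³/27 + (tr M)·s/3 − det M = -65.740741.
Three real roots ⇒ use the trigonometric (Viète) form: r = 2√(−p/3) = 6.863753, φ = arccos(3q/(p·r)) = arccos(0.813223) = 0.621127 rad.
y_k = r·cos(φ/3 − 2πk/3) for k = 0, 1, 2 gives y = 6.717165, -2.136658, -4.580508.
λ_k = y_k + 2.333333 gives λ = 9.0505, 0.1967, -2.2472 (check: the sum is 7.0000 = tr M).

Eigenvalues sorted in increasing order: [-2.2472, 0.1967, 9.0505].


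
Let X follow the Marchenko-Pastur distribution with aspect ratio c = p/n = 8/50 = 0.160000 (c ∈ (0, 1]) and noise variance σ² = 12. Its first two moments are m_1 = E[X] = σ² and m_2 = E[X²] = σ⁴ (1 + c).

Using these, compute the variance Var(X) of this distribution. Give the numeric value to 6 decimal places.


m_1 = E[X] = σ² = 12, so m_1² = 144.
m_2 = E[X²] = σ⁴ (1 + c) = 144 · (1 + 0.160000) = 144 · 1.160000 = 167.040000.
(Note m_2 − m_1² simplifies to c · σ⁴ = 0.160000 · 144.)

Var(X) = m_2 − m_1² = 167.040000 − 144 = 23.040000.


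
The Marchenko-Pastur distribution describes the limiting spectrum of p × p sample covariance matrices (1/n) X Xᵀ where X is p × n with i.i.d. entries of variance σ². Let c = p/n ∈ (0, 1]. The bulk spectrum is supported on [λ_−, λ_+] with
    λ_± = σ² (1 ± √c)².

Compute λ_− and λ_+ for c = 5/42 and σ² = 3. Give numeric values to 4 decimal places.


c = 5/42 = 0.119048; √c = 0.345033.
λ_− = σ² (1 − √c)² = 3 · (1 − 0.345033)² = 3 · (0.654967)² = 1.286946.
λ_+ = σ² (1 + √c)² = 3 · (1 + 0.345033)² = 3 · (1.345033)² = 5.427340.

Rounded to 4 decimal places: λ_− ≈ 1.2869, λ_+ ≈ 5.4273.


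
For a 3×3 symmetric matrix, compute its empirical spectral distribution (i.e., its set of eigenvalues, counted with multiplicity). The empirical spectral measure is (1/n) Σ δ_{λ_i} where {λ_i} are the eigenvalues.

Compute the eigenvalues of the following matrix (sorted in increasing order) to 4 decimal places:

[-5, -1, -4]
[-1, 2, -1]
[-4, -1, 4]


Since M is real symmetric, all three eigenvalues are real; they are the roots of det(λI − M) = λ³ − (tr M) λ² + s λ − det M, where s is the sum of the principal 2×2 minors.
tr M = -5 + 2 + 4 = 1.
s = ((-5)·2 − (-1)²) + ((-5)·4 − (-4)²) + (2·4 − (-1)²) = -11 + (-36) + 7 = -40.
det M (expand along row 1) = (-5)·7 − (-1)·(-8) + (-4)·9 = -79.
Characteristic polynomial: λ³ − λ² − 40λ + 79 = 0.
Substitute λ = y + (tr M)/3 = y + 0.333333 to remove the quadratic term: y³ + p·y + q = 0 with p = s − (tr M)²/3 = -40.333333 and q = −2(tr M)³/27 + (tr M)·s/3 − det M = 65.592593.
Three real roots ⇒ use the trigonometric (Viète) form: r = 2√(−p/3) = 7.333333, φ = arccos(3q/(p·r)) = arccos(-0.665289) = 2.298678 rad.
y_k = r·cos(φ/3 − 2πk/3) for k = 0, 1, 2 gives y = 5.283908, 1.761860, -7.045767.
λ_k = y_k + 0.333333 gives λ = 5.6172, 2.0952, -6.7124 (check: the sum is 1.0000 = tr M).

Eigenvalues sorted in increasing order: [-6.7124, 2.0952, 5.6172].


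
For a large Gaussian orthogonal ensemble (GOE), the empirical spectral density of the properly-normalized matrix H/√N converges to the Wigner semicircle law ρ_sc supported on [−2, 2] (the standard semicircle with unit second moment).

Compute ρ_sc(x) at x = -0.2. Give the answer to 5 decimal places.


ρ_sc(x) = (1/(2π)) √(4 − x²). With x = -0.2:
  4 − x² = 4 − (-0.2)² = 4 − 0.040000 = 3.960000.
  √(4 − x²) = 1.989975.
  1/(2π) = 0.159155.
  ρ_sc(-0.2) = 0.159155 · 1.989975 = 0.316714.

Rounded to 5 decimal places: ρ_sc(-0.2) ≈ 0.31671.


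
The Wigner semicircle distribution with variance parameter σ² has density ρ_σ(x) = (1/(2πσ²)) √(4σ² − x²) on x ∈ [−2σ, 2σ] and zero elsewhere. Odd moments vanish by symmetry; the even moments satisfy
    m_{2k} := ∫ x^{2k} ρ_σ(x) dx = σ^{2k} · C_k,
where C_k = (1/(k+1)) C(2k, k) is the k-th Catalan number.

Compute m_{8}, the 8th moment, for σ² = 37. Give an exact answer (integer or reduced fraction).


By the scaled semicircle moment identity, m_{2k} = σ^{2k} · C_k with k = 4.
C_4 = (1/(k+1)) · C(2k, k) = (1/5) · C(8, 4) = (1/5) · 70 = 14.
σ^{2k} = (σ²)^k = (37)^4 = 1874161.

Therefore m_{8} = σ^{8} · C_4 = 1874161 · 14 = 26238254.


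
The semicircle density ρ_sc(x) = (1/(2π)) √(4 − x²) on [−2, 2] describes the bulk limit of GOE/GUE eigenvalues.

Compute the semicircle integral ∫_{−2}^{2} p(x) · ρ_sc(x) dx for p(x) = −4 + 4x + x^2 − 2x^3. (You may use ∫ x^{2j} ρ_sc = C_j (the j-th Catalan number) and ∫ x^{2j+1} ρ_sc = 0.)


Write p(x) = Σ a_i x^i, split into monomials and integrate each against ρ_sc separately.
Using ∫ x^{2j} ρ_sc = C_j = (1/(j+1)) C(2j, j) (Catalan numbers) and ∫ x^{2j+1} ρ_sc = 0 (odd monomials vanish by symmetry):
  i = 0 (even): a_0 · C_{0} = -4 · 1 = -4
  i = 1 (odd): ∫ x^1 ρ_sc = 0 (vanishes)
  i = 2 (even): a_2 · C_{1} = 1 · 1 = 1
  i = 3 (odd): ∫ x^3 ρ_sc = 0 (vanishes)

Summing the contributions: ∫_{−2}^{2} p(x) ρ_sc(x) dx = (-4) + 1 = -3.


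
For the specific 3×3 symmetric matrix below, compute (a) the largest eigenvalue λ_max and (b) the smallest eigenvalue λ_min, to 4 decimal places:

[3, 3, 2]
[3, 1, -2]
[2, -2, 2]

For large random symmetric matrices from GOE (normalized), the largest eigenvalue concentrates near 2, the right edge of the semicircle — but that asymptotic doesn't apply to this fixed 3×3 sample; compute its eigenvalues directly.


Since M is real symmetric, all three eigenvalues are real; they are the roots of det(λI − M) = λ³ − (tr M) λ² + s λ − det M, where s is the sum of the principal 2×2 minors.
tr M = 3 + 1 + 2 = 6.
s = (3·1 − 3²) + (3·2 − 2²) + (1·2 − (-2)²) = -6 + 2 + (-2) = -6.
det M (expand along row 1) = 3·(-2) − 3·10 + 2·(-8) = -52.
Characteristic polynomial: λ³ − 6λ² − 6λ + 52 = 0.
Substitute λ = y + (tr M)/3 = y + 2.000000 to remove the quadratic term: y³ + p·y + q = 0 with p = s − (tr M)²/3 = -18.000000 and q = −2(tr M)³/27 + (tr M)·s/3 − det M = 24.000000.
Three real roots ⇒ use the trigonometric (Viète) form: r = 2√(−p/3) = 4.898979, φ = arccos(3q/(p·r)) = arccos(-0.816497) = 2.526113 rad.
y_k = r·cos(φ/3 − 2πk/3) for k = 0, 1, 2 gives y = 3.262447, 1.533794, -4.796240.
λ_k = y_k + 2.000000 gives λ = 5.2624, 3.5338, -2.7962 (check: the sum is 6.0000 = tr M).

Hence λ_max = 5.2624 and λ_min = -2.7962.


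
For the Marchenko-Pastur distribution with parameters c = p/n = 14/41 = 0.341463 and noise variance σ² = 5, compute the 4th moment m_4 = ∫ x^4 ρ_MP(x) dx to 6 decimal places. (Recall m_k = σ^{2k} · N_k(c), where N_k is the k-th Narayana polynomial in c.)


E[X⁴] = σ⁸ (1 + 6c + 6c² + c³) (fourth MP moment). With σ² = 5 (so σ⁸ = 625) and c = 14/41 = 0.341463: E[X⁴] = 625 · (1 + 6·0.341463 + 6·(0.341463)² + (0.341463)³) = 625 · 3.788178.

So E[X^4] = 2367.611105.


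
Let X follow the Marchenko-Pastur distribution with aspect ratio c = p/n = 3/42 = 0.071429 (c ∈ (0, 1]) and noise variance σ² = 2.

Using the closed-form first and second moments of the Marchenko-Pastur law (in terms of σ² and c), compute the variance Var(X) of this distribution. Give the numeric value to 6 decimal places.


Recall the MP moments m_1 = E[X] = σ² and m_2 = E[X²] = σ⁴ (1 + c).
m_1 = E[X] = σ² = 2, so m_1² = 4.
m_2 = E[X²] = σ⁴ (1 + c) = 4 · (1 + 0.071429) = 4 · 1.071429 = 4.285714.
(Note m_2 − m_1² simplifies to c · σ⁴ = 0.071429 · 4.)

Var(X) = m_2 − m_1² = 4.285714 − 4 = 0.285714.


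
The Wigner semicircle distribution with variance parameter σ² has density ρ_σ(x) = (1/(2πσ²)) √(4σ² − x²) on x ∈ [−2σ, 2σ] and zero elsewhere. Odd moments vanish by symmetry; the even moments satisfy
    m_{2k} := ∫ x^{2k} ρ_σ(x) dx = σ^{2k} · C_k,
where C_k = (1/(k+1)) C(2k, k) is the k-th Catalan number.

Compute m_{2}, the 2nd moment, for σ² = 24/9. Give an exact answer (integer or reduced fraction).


By the scaled semicircle moment identity, m_{2k} = σ^{2k} · C_k with k = 1.
C_1 = (1/(k+1)) · C(2k, k) = (1/2) · C(2, 1) = (1/2) · 2 = 1.
σ^{2k} = (σ²)^k = (24/9)^1 = 8/3.

Therefore m_{2} = σ^{2} · C_1 = (8/3) · 1 = 8/3.


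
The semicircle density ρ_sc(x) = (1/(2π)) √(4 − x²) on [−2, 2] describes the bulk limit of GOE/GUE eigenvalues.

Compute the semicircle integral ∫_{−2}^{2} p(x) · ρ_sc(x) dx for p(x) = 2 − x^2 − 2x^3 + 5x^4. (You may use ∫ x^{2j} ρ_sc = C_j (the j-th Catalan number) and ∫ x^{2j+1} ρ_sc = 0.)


Write p(x) = Σ a_i x^i, split into monomials and integrate each against ρ_sc separately.
Using ∫ x^{2j} ρ_sc = C_j = (1/(j+1)) C(2j, j) (Catalan numbers) and ∫ x^{2j+1} ρ_sc = 0 (odd monomials vanish by symmetry):
  i = 0 (even): a_0 · C_{0} = 2 · 1 = 2
  i = 2 (even): a_2 · C_{1} = -1 · 1 = -1
  i = 3 (odd): ∫ x^3 ρ_sc = 0 (vanishes)
  i = 4 (even): a_4 · C_{2} = 5 · 2 = 10

Summing the contributions: ∫_{−2}^{2} p(x) ρ_sc(x) dx = 2 + (-1) + 10 = 11.


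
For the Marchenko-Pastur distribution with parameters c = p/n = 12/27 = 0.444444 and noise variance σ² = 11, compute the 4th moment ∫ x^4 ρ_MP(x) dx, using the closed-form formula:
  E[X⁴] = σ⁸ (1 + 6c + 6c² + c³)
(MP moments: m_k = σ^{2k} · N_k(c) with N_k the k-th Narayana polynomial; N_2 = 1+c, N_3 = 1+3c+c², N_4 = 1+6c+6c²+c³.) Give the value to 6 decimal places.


E[X⁴] = σ⁸ (1 + 6c + 6c² + c³) (fourth MP moment). With σ² = 11 (so σ⁸ = 14641) and c = 12/27 = 0.444444: E[X⁴] = 14641 · (1 + 6·0.444444 + 6·(0.444444)² + (0.444444)³) = 14641 · 4.939643.

So E[X^4] = 72321.318244.


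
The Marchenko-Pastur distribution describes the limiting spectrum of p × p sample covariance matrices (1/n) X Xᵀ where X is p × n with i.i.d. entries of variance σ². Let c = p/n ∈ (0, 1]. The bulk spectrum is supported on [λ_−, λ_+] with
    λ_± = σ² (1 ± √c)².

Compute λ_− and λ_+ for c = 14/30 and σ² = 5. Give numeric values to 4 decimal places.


c = 14/30 = 0.466667; √c = 0.683130.
λ_− = σ² (1 − √c)² = 5 · (1 − 0.683130)² = 5 · (0.316870)² = 0.502033.
λ_+ = σ² (1 + √c)² = 5 · (1 + 0.683130)² = 5 · (1.683130)² = 14.164634.

Rounded to 4 decimal places: λ_− ≈ 0.5020, λ_+ ≈ 14.1646.


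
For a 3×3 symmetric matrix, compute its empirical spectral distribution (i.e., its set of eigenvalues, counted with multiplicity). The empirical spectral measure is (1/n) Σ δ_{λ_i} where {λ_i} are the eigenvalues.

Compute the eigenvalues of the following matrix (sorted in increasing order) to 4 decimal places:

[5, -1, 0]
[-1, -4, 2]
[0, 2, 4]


Since M is real symmetric, all three eigenvalues are real; they are the roots of det(λI − M) = λ³ − (tr M) λ² + s λ − det M, where s is the sum of the principal 2×2 minors.
tr M = 5 + (-4) + 4 = 5.
s = (5·(-4) − (-1)²) + (5·4 − 0²) + ((-4)·4 − 2²) = -21 + 20 + (-20) = -21.
det M (expand along row 1) = 5·(-20) − (-1)·(-4) + 0·(-2) = -104.
Characteristic polynomial: λ³ − 5λ² − 21λ + 104 = 0.
Substitute λ = y + (tr M)/3 = y + 1.666667 to remove the quadratic term: y³ + p·y + q = 0 with p = s − (tr M)²/3 = -29.333333 and q = −2(tr M)³/27 + (tr M)·s/3 − det M = 59.740741.
Three real roots ⇒ use the trigonometric (Viète) form: r = 2√(−p/3) = 6.253888, φ = arccos(3q/(p·r)) = arccos(-0.976968) = 2.926554 rad.
y_k = r·cos(φ/3 − 2πk/3) for k = 0, 1, 2 gives y = 3.506801, 2.731027, -6.237828.
λ_k = y_k + 1.666667 gives λ = 5.1735, 4.3977, -4.5712 (check: the sum is 5.0000 = tr M).

Eigenvalues sorted in increasing order: [-4.5712, 4.3977, 5.1735].


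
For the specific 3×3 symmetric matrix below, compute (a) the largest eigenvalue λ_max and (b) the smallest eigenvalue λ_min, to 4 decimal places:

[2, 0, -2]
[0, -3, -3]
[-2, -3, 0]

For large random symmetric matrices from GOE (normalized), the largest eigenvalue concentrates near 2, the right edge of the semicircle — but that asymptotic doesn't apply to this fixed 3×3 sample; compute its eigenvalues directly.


Since M is real symmetric, all three eigenvalues are real; they are the roots of det(λI − M) = λ³ − (tr M) λ² + s λ − det M, where s is the sum of the principal 2×2 minors.
tr M = 2 + (-3) + 0 = -1.
s = (2·(-3) − 0²) + (2·0 − (-2)²) + ((-3)·0 − (-3)²) = -6 + (-4) + (-9) = -19.
det M (expand along row 1) = 2·(-9) − 0·(-6) + (-2)·(-6) = -6.
Characteristic polynomial: λ³ + λ² − 19λ + 6 = 0.
Substitute λ = y + (tr M)/3 = y − 0.333333 to remove the quadratic term: y³ + p·y + q = 0 with p = s − (tr M)²/3 = -19.333333 and q = −2(tr M)³/27 + (tr M)·s/3 − det M = 12.407407.
Three real roots ⇒ use the trigonometric (Viète) form: r = 2√(−p/3) = 5.077182, φ = arccos(3q/(p·r)) = arccos(-0.379204) = 1.959732 rad.
y_k = r·cos(φ/3 − 2πk/3) for k = 0, 1, 2 gives y = 4.031873, 0.656390, -4.688264.
λ_k = y_k − 0.333333 gives λ = 3.6985, 0.3231, -5.0216 (check: the sum is -1.0000 = tr M).

Hence λ_max = 3.6985 and λ_min = -5.0216.


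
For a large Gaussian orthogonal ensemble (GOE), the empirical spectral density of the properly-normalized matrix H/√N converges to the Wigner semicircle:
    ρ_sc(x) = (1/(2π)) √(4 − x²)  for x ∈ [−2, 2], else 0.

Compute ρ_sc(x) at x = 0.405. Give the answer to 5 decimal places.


ρ_sc(x) = (1/(2π)) √(4 − x²). With x = 0.405:
  4 − x² = 4 − (0.405)² = 4 − 0.164025 = 3.835975.
  √(4 − x²) = 1.958565.
  1/(2π) = 0.159155.
  ρ_sc(0.405) = 0.159155 · 1.958565 = 0.311715.

Rounded to 5 decimal places: ρ_sc(0.405) ≈ 0.31172.


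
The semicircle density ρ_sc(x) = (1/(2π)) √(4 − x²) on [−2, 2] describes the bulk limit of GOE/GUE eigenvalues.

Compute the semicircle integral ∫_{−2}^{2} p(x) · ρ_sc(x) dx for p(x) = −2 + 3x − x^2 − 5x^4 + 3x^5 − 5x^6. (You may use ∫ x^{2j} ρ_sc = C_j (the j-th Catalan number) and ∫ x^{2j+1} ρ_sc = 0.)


Write p(x) = Σ a_i x^i, split into monomials and integrate each against ρ_sc separately.
Using ∫ x^{2j} ρ_sc = C_j = (1/(j+1)) C(2j, j) (Catalan numbers) and ∫ x^{2j+1} ρ_sc = 0 (odd monomials vanish by symmetry):
  i = 0 (even): a_0 · C_{0} = -2 · 1 = -2
  i = 1 (odd): ∫ x^1 ρ_sc = 0 (vanishes)
  i = 2 (even): a_2 · C_{1} = -1 · 1 = -1
  i = 4 (even): a_4 · C_{2} = -5 · 2 = -10
  i = 5 (odd): ∫ x^5 ρ_sc = 0 (vanishes)
  i = 6 (even): a_6 · C_{3} = -5 · 5 = -25

Summing the contributions: ∫_{−2}^{2} p(x) ρ_sc(x) dx = (-2) + (-1) + (-10) + (-25) = -38.


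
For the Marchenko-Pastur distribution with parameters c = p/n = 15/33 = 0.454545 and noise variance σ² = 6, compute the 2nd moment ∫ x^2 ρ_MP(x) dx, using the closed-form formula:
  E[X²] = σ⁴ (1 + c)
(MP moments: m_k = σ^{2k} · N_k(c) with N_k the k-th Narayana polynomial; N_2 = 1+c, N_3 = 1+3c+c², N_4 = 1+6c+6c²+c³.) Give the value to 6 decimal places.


E[X²] = σ⁴ (1 + c) (second MP moment). With σ² = 6 (so σ⁴ = 36) and c = 15/33 = 0.454545: E[X²] = 36 · (1 + 0.454545) = 36 · 1.454545.

So E[X^2] = 52.363636.


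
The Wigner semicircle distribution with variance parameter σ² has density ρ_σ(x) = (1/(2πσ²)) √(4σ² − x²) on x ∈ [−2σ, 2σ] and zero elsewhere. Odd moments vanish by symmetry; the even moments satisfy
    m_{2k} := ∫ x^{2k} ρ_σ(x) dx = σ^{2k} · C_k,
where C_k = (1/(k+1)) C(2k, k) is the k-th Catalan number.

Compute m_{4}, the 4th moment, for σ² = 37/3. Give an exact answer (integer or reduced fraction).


By the scaled semicircle moment identity, m_{2k} = σ^{2k} · C_k with k = 2.
C_2 = (1/(k+1)) · C(2k, k) = (1/3) · C(4, 2) = (1/3) · 6 = 2.
σ^{2k} = (σ²)^k = (37/3)^2 = 1369/9.

Therefore m_{4} = σ^{4} · C_2 = (1369/9) · 2 = 2738/9.


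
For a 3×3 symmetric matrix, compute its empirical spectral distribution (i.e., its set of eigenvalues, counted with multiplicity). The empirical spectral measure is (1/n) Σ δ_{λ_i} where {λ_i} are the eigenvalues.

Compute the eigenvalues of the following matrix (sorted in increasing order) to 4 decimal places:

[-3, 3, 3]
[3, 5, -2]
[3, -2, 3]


Since M is real symmetric, all three eigenvalues are real; they are the roots of det(λI − M) = λ³ − (tr M) λ² + s λ − det M, where s is the sum of the principal 2×2 minors.
tr M = -3 + 5 + 3 = 5.
s = ((-3)·5 − 3²) + ((-3)·3 − 3²) + (5·3 − (-2)²) = -24 + (-18) + 11 = -31.
det M (expand along row 1) = (-3)·11 − 3·15 + 3·(-21) = -141.
Characteristic polynomial: λ³ − 5λ² − 31λ + 141 = 0.
Substitute λ = y + (tr M)/3 = y + 1.666667 to remove the quadratic term: y³ + p·y + q = 0 with p = s − (tr M)²/3 = -39.333333 and q = −2(tr M)³/27 + (tr M)·s/3 − det M = 80.074074.
Three real roots ⇒ use the trigonometric (Viète) form: r = 2√(−p/3) = 7.241854, φ = arccos(3q/(p·r)) = arccos(-0.843340) = 2.574265 rad.
y_k = r·cos(φ/3 − 2πk/3) for k = 0, 1, 2 gives y = 4.735340, 2.377406, -7.112746.
λ_k = y_k + 1.666667 gives λ = 6.4020, 4.0441, -5.4461 (check: the sum is 5.0000 = tr M).

Eigenvalues sorted in increasing order: [-5.4461, 4.0441, 6.4020].


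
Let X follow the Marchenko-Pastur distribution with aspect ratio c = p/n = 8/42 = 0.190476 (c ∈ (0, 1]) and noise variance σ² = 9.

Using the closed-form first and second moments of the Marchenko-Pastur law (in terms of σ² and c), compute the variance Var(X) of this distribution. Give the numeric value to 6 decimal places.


Recall the MP moments m_1 = E[X] = σ² and m_2 = E[X²] = σ⁴ (1 + c).
m_1 = E[X] = σ² = 9, so m_1² = 81.
m_2 = E[X²] = σ⁴ (1 + c) = 81 · (1 + 0.190476) = 81 · 1.190476 = 96.428571.
(Note m_2 − m_1² simplifies to c · σ⁴ = 0.190476 · 81.)

Var(X) = m_2 − m_1² = 96.428571 − 81 = 15.428571.


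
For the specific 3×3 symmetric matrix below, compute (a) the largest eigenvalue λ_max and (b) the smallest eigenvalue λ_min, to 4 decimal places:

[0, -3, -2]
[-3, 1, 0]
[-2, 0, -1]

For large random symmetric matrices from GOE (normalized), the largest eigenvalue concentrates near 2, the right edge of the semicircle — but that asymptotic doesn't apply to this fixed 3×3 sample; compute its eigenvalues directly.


Since M is real symmetric, all three eigenvalues are real; they are the roots of det(λI − M) = λ³ − (tr M) λ² + s λ − det M, where s is the sum of the principal 2×2 minors.
tr M = 0 + 1 + (-1) = 0.
s = (0·1 − (-3)²) + (0·(-1) − (-2)²) + (1·(-1) − 0²) = -9 + (-4) + (-1) = -14.
det M (expand along row 1) = 0·(-1) − (-3)·3 + (-2)·2 = 5.
Characteristic polynomial: λ³ − 14λ − 5 = 0.
Substitute λ = y + (tr M)/3 = y + 0.000000 to remove the quadratic term: y³ + p·y + q = 0 with p = s − (tr M)²/3 = -14.000000 and q = −2(tr M)³/27 + (tr M)·s/3 − det M = -5.000000.
Three real roots ⇒ use the trigonometric (Viète) form: r = 2√(−p/3) = 4.320494, φ = arccos(3q/(p·r)) = arccos(0.247988) = 1.320194 rad.
y_k = r·cos(φ/3 − 2πk/3) for k = 0, 1, 2 gives y = 3.908855, -0.360489, -3.548366.
λ_k = y_k + 0.000000 gives λ = 3.9089, -0.3605, -3.5484 (check: the sum is 0.0000 = tr M).

Hence λ_max = 3.9089 and λ_min = -3.5484.


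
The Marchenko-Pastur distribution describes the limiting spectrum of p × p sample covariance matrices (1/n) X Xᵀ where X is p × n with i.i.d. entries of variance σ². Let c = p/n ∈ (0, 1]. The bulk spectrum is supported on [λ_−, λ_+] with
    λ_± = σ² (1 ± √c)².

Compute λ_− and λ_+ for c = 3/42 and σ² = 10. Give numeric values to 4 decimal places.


c = 3/42 = 0.071429; √c = 0.267261.
λ_− = σ² (1 − √c)² = 10 · (1 − 0.267261)² = 10 · (0.732739)² = 5.369061.
λ_+ = σ² (1 + √c)² = 10 · (1 + 0.267261)² = 10 · (1.267261)² = 16.059511.

Rounded to 4 decimal places: λ_− ≈ 5.3691, λ_+ ≈ 16.0595.


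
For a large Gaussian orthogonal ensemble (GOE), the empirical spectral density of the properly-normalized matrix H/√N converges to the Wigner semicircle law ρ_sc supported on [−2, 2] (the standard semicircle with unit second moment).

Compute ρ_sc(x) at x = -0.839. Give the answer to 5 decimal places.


ρ_sc(x) = (1/(2π)) √(4 − x²). With x = -0.839:
  4 − x² = 4 − (-0.839)² = 4 − 0.703921 = 3.296079.
  √(4 − x²) = 1.815511.
  1/(2π) = 0.159155.
  ρ_sc(-0.839) = 0.159155 · 1.815511 = 0.288947.

Rounded to 5 decimal places: ρ_sc(-0.839) ≈ 0.28895.


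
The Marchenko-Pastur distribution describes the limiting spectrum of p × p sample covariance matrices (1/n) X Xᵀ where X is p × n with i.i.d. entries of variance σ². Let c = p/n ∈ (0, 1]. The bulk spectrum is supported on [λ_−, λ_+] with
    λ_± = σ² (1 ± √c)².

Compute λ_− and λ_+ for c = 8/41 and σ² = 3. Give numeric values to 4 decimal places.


c = 8/41 = 0.195122; √c = 0.441726.
λ_− = σ² (1 − √c)² = 3 · (1 − 0.441726)² = 3 · (0.558274)² = 0.935009.
λ_+ = σ² (1 + √c)² = 3 · (1 + 0.441726)² = 3 · (1.441726)² = 6.235722.

Rounded to 4 decimal places: λ_− ≈ 0.9350, λ_+ ≈ 6.2357.


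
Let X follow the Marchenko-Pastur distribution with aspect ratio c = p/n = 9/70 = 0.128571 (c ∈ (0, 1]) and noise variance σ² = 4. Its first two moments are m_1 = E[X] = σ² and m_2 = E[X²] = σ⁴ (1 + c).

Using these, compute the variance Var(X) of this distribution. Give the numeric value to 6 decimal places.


m_1 = E[X] = σ² = 4, so m_1² = 16.
m_2 = E[X²] = σ⁴ (1 + c) = 16 · (1 + 0.128571) = 16 · 1.128571 = 18.057143.
(Note m_2 − m_1² simplifies to c · σ⁴ = 0.128571 · 16.)

Var(X) = m_2 − m_1² = 18.057143 − 16 = 2.057143.


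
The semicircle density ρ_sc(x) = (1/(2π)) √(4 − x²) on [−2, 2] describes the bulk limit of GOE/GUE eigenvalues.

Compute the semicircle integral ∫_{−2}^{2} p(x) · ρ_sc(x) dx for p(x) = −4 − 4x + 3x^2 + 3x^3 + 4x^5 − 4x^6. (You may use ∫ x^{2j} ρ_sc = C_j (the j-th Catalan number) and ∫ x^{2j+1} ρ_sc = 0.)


Write p(x) = Σ a_i x^i, split into monomials and integrate each against ρ_sc separately.
Using ∫ x^{2j} ρ_sc = C_j = (1/(j+1)) C(2j, j) (Catalan numbers) and ∫ x^{2j+1} ρ_sc = 0 (odd monomials vanish by symmetry):
  i = 0 (even): a_0 · C_{0} = -4 · 1 = -4
  i = 1 (odd): ∫ x^1 ρ_sc = 0 (vanishes)
  i = 2 (even): a_2 · C_{1} = 3 · 1 = 3
  i = 3 (odd): ∫ x^3 ρ_sc = 0 (vanishes)
  i = 5 (odd): ∫ x^5 ρ_sc = 0 (vanishes)
  i = 6 (even): a_6 · C_{3} = -4 · 5 = -20

Summing the contributions: ∫_{−2}^{2} p(x) ρ_sc(x) dx = (-4) + 3 + (-20) = -21.


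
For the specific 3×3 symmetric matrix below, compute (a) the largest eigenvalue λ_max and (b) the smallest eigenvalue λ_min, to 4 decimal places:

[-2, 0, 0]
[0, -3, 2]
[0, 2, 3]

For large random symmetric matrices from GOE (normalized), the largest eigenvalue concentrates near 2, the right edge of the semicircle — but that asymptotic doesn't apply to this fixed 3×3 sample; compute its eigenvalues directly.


Since M is real symmetric, all three eigenvalues are real; they are the roots of det(λI − M) = λ³ − (tr M) λ² + s λ − det M, where s is the sum of the principal 2×2 minors.
tr M = -2 + (-3) + 3 = -2.
s = ((-2)·(-3) − 0²) + ((-2)·3 − 0²) + ((-3)·3 − 2²) = 6 + (-6) + (-13) = -13.
det M (expand along row 1) = (-2)·(-13) − 0·0 + 0·0 = 26.
Characteristic polynomial: λ³ + 2λ² − 13λ − 26 = 0.
Substitute λ = y + (tr M)/3 = y − 0.666667 to remove the quadratic term: y³ + p·y + q = 0 with p = s − (tr M)²/3 = -14.333333 and q = −2(tr M)³/27 + (tr M)·s/3 − det M = -16.740741.
Three real roots ⇒ use the trigonometric (Viète) form: r = 2√(−p/3) = 4.371626, φ = arccos(3q/(p·r)) = arccos(0.801504) = 0.640990 rad.
y_k = r·cos(φ/3 − 2πk/3) for k = 0, 1, 2 gives y = 4.272218, -1.333333, -2.938885.
λ_k = y_k − 0.666667 gives λ = 3.6056, -2.0000, -3.6056 (check: the sum is -2.0000 = tr M).

Hence λ_max = 3.6056 and λ_min = -3.6056.


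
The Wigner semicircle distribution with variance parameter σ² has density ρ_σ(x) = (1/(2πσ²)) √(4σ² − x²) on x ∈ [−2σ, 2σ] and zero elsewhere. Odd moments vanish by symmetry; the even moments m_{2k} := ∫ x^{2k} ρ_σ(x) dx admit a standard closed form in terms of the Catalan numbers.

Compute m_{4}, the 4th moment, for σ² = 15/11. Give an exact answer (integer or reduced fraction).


By the scaled semicircle moment identity, m_{2k} = σ^{2k} · C_k with k = 2.
C_2 = (1/(k+1)) · C(2k, k) = (1/3) · C(4, 2) = (1/3) · 6 = 2.
σ^{2k} = (σ²)^k = (15/11)^2 = 225/121.

Therefore m_{4} = σ^{4} · C_2 = (225/121) · 2 = 450/121.


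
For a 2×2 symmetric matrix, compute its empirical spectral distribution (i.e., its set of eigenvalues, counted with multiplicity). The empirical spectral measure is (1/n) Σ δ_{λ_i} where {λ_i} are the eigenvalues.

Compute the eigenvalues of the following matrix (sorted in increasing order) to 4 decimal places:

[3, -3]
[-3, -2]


Since M is real symmetric, both eigenvalues are real; they are the roots of det(λI − M) = λ² − (tr M) λ + det M.
tr M = 3 + (-2) = 1.
det M = 3·(-2) − (-3)² = -6 − 9 = -15.
Characteristic polynomial: λ² − λ − 15 = 0.
Discriminant Δ = (tr M)² − 4·det M = 1 − (-60) = 61; √Δ = 7.810250.
λ = (tr M ± √Δ)/2 = (1 ± 7.810250)/2, giving (tr M − √Δ)/2 = -3.4051 and (tr M + √Δ)/2 = 4.4051.

Eigenvalues sorted in increasing order: [-3.4051, 4.4051].


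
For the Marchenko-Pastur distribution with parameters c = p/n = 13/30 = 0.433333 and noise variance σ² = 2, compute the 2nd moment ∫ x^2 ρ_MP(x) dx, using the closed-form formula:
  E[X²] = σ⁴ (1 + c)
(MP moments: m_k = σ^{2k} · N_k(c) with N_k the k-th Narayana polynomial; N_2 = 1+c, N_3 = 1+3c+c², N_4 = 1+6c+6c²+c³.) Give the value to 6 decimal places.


E[X²] = σ⁴ (1 + c) (second MP moment). With σ² = 2 (so σ⁴ = 4) and c = 13/30 = 0.433333: E[X²] = 4 · (1 + 0.433333) = 4 · 1.433333.

So E[X^2] = 5.733333.


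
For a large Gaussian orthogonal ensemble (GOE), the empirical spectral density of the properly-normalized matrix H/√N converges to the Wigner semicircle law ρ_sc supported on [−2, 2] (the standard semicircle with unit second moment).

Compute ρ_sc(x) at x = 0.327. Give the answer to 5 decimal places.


ρ_sc(x) = (1/(2π)) √(4 − x²). With x = 0.327:
  4 − x² = 4 − (0.327)² = 4 − 0.106929 = 3.893071.
  √(4 − x²) = 1.973087.
  1/(2π) = 0.159155.
  ρ_sc(0.327) = 0.159155 · 1.973087 = 0.314026.

Rounded to 5 decimal places: ρ_sc(0.327) ≈ 0.31403.


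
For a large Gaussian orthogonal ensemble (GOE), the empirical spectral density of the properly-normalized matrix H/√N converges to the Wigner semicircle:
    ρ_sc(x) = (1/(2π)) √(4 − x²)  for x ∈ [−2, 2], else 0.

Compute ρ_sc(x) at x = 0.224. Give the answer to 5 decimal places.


ρ_sc(x) = (1/(2π)) √(4 − x²). With x = 0.224:
  4 − x² = 4 − (0.224)² = 4 − 0.050176 = 3.949824.
  √(4 − x²) = 1.987416.
  1/(2π) = 0.159155.
  ρ_sc(0.224) = 0.159155 · 1.987416 = 0.316307.

Rounded to 5 decimal places: ρ_sc(0.224) ≈ 0.31631.


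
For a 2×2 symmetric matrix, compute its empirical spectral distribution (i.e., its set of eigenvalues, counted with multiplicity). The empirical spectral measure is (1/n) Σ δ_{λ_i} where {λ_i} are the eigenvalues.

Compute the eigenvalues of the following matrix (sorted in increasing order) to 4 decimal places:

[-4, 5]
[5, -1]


Since M is real symmetric, both eigenvalues are real; they are the roots of det(λI − M) = λ² − (tr M) λ + det M.
tr M = -4 + (-1) = -5.
det M = (-4)·(-1) − 5² = 4 − 25 = -21.
Characteristic polynomial: λ² + 5λ − 21 = 0.
Discriminant Δ = (tr M)² − 4·det M = 25 − (-84) = 109; √Δ = 10.440307.
λ = (tr M ± √Δ)/2 = (-5 ± 10.440307)/2, giving (tr M − √Δ)/2 = -7.7202 and (tr M + √Δ)/2 = 2.7202.

Eigenvalues sorted in increasing order: [-7.7202, 2.7202].


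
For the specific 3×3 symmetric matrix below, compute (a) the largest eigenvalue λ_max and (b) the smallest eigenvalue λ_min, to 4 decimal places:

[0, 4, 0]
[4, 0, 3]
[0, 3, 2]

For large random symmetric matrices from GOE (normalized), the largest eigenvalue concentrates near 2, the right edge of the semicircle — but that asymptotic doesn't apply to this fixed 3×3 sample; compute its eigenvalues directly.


Since M is real symmetric, all three eigenvalues are real; they are the roots of det(λI − M) = λ³ − (tr M) λ² + s λ − det M, where s is the sum of the principal 2×2 minors.
tr M = 0 + 0 + 2 = 2.
s = (0·0 − 4²) + (0·2 − 0²) + (0·2 − 3²) = -16 + 0 + (-9) = -25.
det M (expand along row 1) = 0·(-9) − 4·8 + 0·12 = -32.
Characteristic polynomial: λ³ − 2λ² − 25λ + 32 = 0.
Substitute λ = y + (tr M)/3 = y + 0.666667 to remove the quadratic term: y³ + p·y + q = 0 with p = s − (tr M)²/3 = -26.333333 and q = −2(tr M)³/27 + (tr M)·s/3 − det M = 14.740741.
Three real roots ⇒ use the trigonometric (Viète) form: r = 2√(−p/3) = 5.925463, φ = arccos(3q/(p·r)) = arccos(-0.283408) = 1.858143 rad.
y_k = r·cos(φ/3 − 2πk/3) for k = 0, 1, 2 gives y = 4.824737, 0.566686, -5.391423.
λ_k = y_k + 0.666667 gives λ = 5.4914, 1.2334, -4.7248 (check: the sum is 2.0000 = tr M).

Hence λ_max = 5.4914 and λ_min = -4.7248.


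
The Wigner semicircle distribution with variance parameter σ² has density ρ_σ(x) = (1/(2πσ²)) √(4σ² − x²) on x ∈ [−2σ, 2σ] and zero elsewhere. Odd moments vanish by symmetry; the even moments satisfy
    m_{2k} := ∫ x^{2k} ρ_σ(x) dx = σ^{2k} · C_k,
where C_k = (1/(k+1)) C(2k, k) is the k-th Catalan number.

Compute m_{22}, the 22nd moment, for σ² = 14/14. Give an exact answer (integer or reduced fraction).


By the scaled semicircle moment identity, m_{2k} = σ^{2k} · C_k with k = 11.
C_11 = (1/(k+1)) · C(2k, k) = (1/12) · C(22, 11) = (1/12) · 705432 = 58786.
σ^{2k} = (σ²)^k = (14/14)^11 = 1.

Therefore m_{22} = σ^{22} · C_11 = 1 · 58786 = 58786.


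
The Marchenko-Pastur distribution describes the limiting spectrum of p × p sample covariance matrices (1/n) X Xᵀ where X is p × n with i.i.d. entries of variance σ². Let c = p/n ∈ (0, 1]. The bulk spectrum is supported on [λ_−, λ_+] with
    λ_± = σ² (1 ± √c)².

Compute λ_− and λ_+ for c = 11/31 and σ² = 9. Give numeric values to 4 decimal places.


c = 11/31 = 0.354839; √c = 0.595683.
λ_− = σ² (1 − √c)² = 9 · (1 − 0.595683)² = 9 · (0.404317)² = 1.471247.
λ_+ = σ² (1 + √c)² = 9 · (1 + 0.595683)² = 9 · (1.595683)² = 22.915850.

Rounded to 4 decimal places: λ_− ≈ 1.4712, λ_+ ≈ 22.9158.


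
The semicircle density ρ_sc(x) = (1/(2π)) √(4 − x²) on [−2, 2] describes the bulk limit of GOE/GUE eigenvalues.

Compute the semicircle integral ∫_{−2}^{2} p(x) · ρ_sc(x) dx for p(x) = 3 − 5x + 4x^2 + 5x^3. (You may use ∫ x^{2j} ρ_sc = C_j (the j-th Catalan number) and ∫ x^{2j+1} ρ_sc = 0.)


Write p(x) = Σ a_i x^i, split into monomials and integrate each against ρ_sc separately.
Using ∫ x^{2j} ρ_sc = C_j = (1/(j+1)) C(2j, j) (Catalan numbers) and ∫ x^{2j+1} ρ_sc = 0 (odd monomials vanish by symmetry):
  i = 0 (even): a_0 · C_{0} = 3 · 1 = 3
  i = 1 (odd): ∫ x^1 ρ_sc = 0 (vanishes)
  i = 2 (even): a_2 · C_{1} = 4 · 1 = 4
  i = 3 (odd): ∫ x^3 ρ_sc = 0 (vanishes)

Summing the contributions: ∫_{−2}^{2} p(x) ρ_sc(x) dx = 3 + 4 = 7.


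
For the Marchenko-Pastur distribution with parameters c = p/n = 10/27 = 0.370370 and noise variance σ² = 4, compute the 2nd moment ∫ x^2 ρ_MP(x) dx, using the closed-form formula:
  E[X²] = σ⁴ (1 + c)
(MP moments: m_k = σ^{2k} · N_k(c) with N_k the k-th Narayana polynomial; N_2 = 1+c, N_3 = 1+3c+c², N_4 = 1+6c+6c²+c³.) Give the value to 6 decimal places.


E[X²] = σ⁴ (1 + c) (second MP moment). With σ² = 4 (so σ⁴ = 16) and c = 10/27 = 0.370370: E[X²] = 16 · (1 + 0.370370) = 16 · 1.370370.

So E[X^2] = 21.925926.


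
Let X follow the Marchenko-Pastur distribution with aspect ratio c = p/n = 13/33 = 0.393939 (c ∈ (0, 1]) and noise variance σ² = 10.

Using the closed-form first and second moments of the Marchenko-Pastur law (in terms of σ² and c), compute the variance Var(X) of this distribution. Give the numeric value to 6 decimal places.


Recall the MP moments m_1 = E[X] = σ² and m_2 = E[X²] = σ⁴ (1 + c).
m_1 = E[X] = σ² = 10, so m_1² = 100.
m_2 = E[X²] = σ⁴ (1 + c) = 100 · (1 + 0.393939) = 100 · 1.393939 = 139.393939.
(Note m_2 − m_1² simplifies to c · σ⁴ = 0.393939 · 100.)

Var(X) = m_2 − m_1² = 139.393939 − 100 = 39.393939.


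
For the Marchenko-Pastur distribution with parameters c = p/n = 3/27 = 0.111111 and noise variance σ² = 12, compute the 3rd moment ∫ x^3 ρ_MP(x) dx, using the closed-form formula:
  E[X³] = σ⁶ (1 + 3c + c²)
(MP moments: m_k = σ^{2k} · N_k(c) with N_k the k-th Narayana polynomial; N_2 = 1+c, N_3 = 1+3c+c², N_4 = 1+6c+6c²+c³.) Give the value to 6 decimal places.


E[X³] = σ⁶ (1 + 3c + c²) (third MP moment). With σ² = 12 (so σ⁶ = 1728) and c = 3/27 = 0.111111: E[X³] = 1728 · (1 + 3·0.111111 + (0.111111)²) = 1728 · 1.345679.

So E[X^3] = 2325.333333.


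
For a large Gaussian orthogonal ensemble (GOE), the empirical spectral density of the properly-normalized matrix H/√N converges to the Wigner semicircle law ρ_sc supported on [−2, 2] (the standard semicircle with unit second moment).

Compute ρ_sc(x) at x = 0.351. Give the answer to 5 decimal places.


ρ_sc(x) = (1/(2π)) √(4 − x²). With x = 0.351:
  4 − x² = 4 − (0.351)² = 4 − 0.123201 = 3.876799.
  √(4 − x²) = 1.968959.
  1/(2π) = 0.159155.
  ρ_sc(0.351) = 0.159155 · 1.968959 = 0.313370.

Rounded to 5 decimal places: ρ_sc(0.351) ≈ 0.31337.


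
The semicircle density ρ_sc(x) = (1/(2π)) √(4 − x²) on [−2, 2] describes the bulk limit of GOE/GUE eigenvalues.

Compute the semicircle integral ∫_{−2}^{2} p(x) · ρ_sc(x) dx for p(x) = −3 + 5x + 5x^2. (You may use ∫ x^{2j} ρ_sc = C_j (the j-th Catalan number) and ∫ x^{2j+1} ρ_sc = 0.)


Write p(x) = Σ a_i x^i, split into monomials and integrate each against ρ_sc separately.
Using ∫ x^{2j} ρ_sc = C_j = (1/(j+1)) C(2j, j) (Catalan numbers) and ∫ x^{2j+1} ρ_sc = 0 (odd monomials vanish by symmetry):
  i = 0 (even): a_0 · C_{0} = -3 · 1 = -3
  i = 1 (odd): ∫ x^1 ρ_sc = 0 (vanishes)
  i = 2 (even): a_2 · C_{1} = 5 · 1 = 5

Summing the contributions: ∫_{−2}^{2} p(x) ρ_sc(x) dx = (-3) + 5 = 2.


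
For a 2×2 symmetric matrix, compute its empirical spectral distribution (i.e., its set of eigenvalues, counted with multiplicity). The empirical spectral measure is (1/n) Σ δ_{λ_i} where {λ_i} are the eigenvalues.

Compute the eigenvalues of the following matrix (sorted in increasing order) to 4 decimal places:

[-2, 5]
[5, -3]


Since M is real symmetric, both eigenvalues are real; they are the roots of det(λI − M) = λ² − (tr M) λ + det M.
tr M = -2 + (-3) = -5.
det M = (-2)·(-3) − 5² = 6 − 25 = -19.
Characteristic polynomial: λ² + 5λ − 19 = 0.
Discriminant Δ = (tr M)² − 4·det M = 25 − (-76) = 101; √Δ = 10.049876.
λ = (tr M ± √Δ)/2 = (-5 ± 10.049876)/2, giving (tr M − √Δ)/2 = -7.5249 and (tr M + √Δ)/2 = 2.5249.

Eigenvalues sorted in increasing order: [-7.5249, 2.5249].


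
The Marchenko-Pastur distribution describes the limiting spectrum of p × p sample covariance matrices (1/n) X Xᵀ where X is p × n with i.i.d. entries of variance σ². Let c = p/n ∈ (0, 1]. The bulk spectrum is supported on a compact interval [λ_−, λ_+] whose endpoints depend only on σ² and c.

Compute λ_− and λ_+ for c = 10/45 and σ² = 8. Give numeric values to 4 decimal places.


c = 10/45 = 0.222222; √c = 0.471405.
λ_− = σ² (1 − √c)² = 8 · (1 − 0.471405)² = 8 · (0.528595)² = 2.235305.
λ_+ = σ² (1 + √c)² = 8 · (1 + 0.471405)² = 8 · (1.471405)² = 17.320250.

Rounded to 4 decimal places: λ_− ≈ 2.2353, λ_+ ≈ 17.3203.


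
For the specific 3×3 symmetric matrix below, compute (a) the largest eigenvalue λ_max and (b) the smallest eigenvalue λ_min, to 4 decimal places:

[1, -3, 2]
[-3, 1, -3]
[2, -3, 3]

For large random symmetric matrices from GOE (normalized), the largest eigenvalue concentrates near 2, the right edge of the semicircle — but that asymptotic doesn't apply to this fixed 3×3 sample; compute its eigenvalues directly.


Since M is real symmetric, all three eigenvalues are real; they are the roots of det(λI − M) = λ³ − (tr M) λ² + s λ − det M, where s is the sum of the principal 2×2 minors.
tr M = 1 + 1 + 3 = 5.
s = (1·1 − (-3)²) + (1·3 − 2²) + (1·3 − (-3)²) = -8 + (-1) + (-6) = -15.
det M (expand along row 1) = 1·(-6) − (-3)·(-3) + 2·7 = -1.
Characteristic polynomial: λ³ − 5λ² − 15λ + 1 = 0.
Substitute λ = y + (tr M)/3 = y + 1.666667 to remove the quadratic term: y³ + p·y + q = 0 with p = s − (tr M)²/3 = -23.333333 and q = −2(tr M)³/27 + (tr M)·s/3 − det M = -33.259259.
Three real roots ⇒ use the trigonometric (Viète) form: r = 2√(−p/3) = 5.577734, φ = arccos(3q/(p·r)) = arccos(0.766654) = 0.697183 rad.
y_k = r·cos(φ/3 − 2πk/3) for k = 0, 1, 2 gives y = 5.427791, -1.601401, -3.826390.
λ_k = y_k + 1.666667 gives λ = 7.0945, 0.0653, -2.1597 (check: the sum is 5.0000 = tr M).

Hence λ_max = 7.0945 and λ_min = -2.1597.


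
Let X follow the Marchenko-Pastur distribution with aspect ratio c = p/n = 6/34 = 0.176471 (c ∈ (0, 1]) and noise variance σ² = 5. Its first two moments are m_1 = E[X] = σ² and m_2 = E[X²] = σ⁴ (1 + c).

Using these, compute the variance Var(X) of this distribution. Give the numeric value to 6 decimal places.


m_1 = E[X] = σ² = 5, so m_1² = 25.
m_2 = E[X²] = σ⁴ (1 + c) = 25 · (1 + 0.176471) = 25 · 1.176471 = 29.411765.
(Note m_2 − m_1² simplifies to c · σ⁴ = 0.176471 · 25.)

Var(X) = m_2 − m_1² = 29.411765 − 25 = 4.411765.
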